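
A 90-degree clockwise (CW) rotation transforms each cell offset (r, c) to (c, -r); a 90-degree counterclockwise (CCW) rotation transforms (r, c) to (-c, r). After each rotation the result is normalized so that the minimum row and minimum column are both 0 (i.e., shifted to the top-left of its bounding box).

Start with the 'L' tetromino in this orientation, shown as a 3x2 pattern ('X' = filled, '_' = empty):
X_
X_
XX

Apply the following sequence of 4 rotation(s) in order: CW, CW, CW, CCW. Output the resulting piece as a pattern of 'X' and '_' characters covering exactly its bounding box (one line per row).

Answer: XX
_X
_X

Derivation:
Start:
X_
X_
XX
After rotation 1 (CW):
XXX
X__
After rotation 2 (CW):
XX
_X
_X
After rotation 3 (CW):
__X
XXX
After rotation 4 (CCW):
XX
_X
_X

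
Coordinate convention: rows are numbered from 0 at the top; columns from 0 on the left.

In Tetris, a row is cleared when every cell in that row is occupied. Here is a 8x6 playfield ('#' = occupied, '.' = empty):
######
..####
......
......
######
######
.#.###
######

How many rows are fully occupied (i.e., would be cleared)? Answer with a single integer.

Answer: 4

Derivation:
Check each row:
  row 0: 0 empty cells -> FULL (clear)
  row 1: 2 empty cells -> not full
  row 2: 6 empty cells -> not full
  row 3: 6 empty cells -> not full
  row 4: 0 empty cells -> FULL (clear)
  row 5: 0 empty cells -> FULL (clear)
  row 6: 2 empty cells -> not full
  row 7: 0 empty cells -> FULL (clear)
Total rows cleared: 4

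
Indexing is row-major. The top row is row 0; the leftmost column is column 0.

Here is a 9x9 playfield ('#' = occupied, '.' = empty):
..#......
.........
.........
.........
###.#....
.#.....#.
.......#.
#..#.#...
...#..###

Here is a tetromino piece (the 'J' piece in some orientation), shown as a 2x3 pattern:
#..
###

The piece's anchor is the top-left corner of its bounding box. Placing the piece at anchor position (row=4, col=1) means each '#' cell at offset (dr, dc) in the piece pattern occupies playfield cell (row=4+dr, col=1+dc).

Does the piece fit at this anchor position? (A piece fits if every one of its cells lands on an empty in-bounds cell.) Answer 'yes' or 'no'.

Answer: no

Derivation:
Check each piece cell at anchor (4, 1):
  offset (0,0) -> (4,1): occupied ('#') -> FAIL
  offset (1,0) -> (5,1): occupied ('#') -> FAIL
  offset (1,1) -> (5,2): empty -> OK
  offset (1,2) -> (5,3): empty -> OK
All cells valid: no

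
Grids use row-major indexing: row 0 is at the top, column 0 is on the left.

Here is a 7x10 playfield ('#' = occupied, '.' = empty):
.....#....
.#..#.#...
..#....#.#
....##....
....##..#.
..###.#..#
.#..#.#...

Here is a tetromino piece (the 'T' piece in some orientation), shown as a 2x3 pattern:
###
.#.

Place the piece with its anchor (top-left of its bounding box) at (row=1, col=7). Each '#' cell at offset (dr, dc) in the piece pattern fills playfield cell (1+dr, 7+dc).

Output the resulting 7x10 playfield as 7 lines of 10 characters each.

Answer: .....#....
.#..#.####
..#....###
....##....
....##..#.
..###.#..#
.#..#.#...

Derivation:
Fill (1+0,7+0) = (1,7)
Fill (1+0,7+1) = (1,8)
Fill (1+0,7+2) = (1,9)
Fill (1+1,7+1) = (2,8)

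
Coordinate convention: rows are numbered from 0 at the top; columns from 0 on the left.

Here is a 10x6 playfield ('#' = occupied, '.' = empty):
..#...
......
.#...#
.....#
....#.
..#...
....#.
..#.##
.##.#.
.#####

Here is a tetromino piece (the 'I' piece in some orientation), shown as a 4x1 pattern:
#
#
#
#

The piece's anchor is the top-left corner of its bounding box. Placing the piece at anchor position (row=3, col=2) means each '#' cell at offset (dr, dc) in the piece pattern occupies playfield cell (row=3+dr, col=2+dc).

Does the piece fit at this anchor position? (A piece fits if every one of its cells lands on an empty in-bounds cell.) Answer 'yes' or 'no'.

Check each piece cell at anchor (3, 2):
  offset (0,0) -> (3,2): empty -> OK
  offset (1,0) -> (4,2): empty -> OK
  offset (2,0) -> (5,2): occupied ('#') -> FAIL
  offset (3,0) -> (6,2): empty -> OK
All cells valid: no

Answer: no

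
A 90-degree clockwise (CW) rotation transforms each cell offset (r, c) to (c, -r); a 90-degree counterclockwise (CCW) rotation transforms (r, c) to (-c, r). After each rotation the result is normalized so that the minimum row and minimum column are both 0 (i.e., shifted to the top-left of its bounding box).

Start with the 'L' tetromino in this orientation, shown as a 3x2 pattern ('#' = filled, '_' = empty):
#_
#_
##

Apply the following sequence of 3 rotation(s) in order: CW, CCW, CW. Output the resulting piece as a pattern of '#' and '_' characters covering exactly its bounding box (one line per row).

Answer: ###
#__

Derivation:
Start:
#_
#_
##
After rotation 1 (CW):
###
#__
After rotation 2 (CCW):
#_
#_
##
After rotation 3 (CW):
###
#__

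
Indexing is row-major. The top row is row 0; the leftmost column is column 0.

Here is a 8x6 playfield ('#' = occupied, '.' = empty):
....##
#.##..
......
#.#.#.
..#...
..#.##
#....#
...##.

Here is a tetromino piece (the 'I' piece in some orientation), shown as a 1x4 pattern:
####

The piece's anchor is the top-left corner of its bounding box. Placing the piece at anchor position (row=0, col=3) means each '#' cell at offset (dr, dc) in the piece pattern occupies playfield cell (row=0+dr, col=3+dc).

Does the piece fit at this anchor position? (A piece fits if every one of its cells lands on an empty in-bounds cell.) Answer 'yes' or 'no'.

Answer: no

Derivation:
Check each piece cell at anchor (0, 3):
  offset (0,0) -> (0,3): empty -> OK
  offset (0,1) -> (0,4): occupied ('#') -> FAIL
  offset (0,2) -> (0,5): occupied ('#') -> FAIL
  offset (0,3) -> (0,6): out of bounds -> FAIL
All cells valid: no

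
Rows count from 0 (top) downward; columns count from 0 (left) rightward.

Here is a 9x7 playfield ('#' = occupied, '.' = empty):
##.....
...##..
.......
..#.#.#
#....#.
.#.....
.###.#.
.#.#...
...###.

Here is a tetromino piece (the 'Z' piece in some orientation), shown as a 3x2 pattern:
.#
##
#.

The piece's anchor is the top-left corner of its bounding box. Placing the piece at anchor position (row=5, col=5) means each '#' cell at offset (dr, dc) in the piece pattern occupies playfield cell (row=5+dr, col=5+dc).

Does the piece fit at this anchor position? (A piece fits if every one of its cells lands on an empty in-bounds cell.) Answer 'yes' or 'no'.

Check each piece cell at anchor (5, 5):
  offset (0,1) -> (5,6): empty -> OK
  offset (1,0) -> (6,5): occupied ('#') -> FAIL
  offset (1,1) -> (6,6): empty -> OK
  offset (2,0) -> (7,5): empty -> OK
All cells valid: no

Answer: no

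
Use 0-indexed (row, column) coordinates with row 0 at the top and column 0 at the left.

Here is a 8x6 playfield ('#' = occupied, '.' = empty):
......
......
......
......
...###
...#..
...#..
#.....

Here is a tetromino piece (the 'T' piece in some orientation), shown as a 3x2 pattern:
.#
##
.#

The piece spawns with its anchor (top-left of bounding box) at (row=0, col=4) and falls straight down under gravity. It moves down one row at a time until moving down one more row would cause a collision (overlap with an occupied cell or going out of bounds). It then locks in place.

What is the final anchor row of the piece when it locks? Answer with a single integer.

Spawn at (row=0, col=4). Try each row:
  row 0: fits
  row 1: fits
  row 2: blocked -> lock at row 1

Answer: 1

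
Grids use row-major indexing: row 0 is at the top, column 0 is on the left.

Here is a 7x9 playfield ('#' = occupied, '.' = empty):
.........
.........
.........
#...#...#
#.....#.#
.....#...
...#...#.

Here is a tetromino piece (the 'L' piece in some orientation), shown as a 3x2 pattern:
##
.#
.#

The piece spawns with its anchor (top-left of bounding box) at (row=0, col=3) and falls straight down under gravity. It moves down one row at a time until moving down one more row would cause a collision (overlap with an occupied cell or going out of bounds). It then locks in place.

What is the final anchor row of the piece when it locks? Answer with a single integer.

Spawn at (row=0, col=3). Try each row:
  row 0: fits
  row 1: blocked -> lock at row 0

Answer: 0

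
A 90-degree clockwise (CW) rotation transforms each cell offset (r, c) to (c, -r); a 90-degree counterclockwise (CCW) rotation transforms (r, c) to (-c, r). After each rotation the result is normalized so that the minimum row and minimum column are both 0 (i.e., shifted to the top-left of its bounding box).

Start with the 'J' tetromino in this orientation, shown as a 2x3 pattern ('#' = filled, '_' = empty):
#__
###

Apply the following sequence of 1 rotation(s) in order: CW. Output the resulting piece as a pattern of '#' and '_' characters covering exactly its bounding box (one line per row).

Answer: ##
#_
#_

Derivation:
Start:
#__
###
After rotation 1 (CW):
##
#_
#_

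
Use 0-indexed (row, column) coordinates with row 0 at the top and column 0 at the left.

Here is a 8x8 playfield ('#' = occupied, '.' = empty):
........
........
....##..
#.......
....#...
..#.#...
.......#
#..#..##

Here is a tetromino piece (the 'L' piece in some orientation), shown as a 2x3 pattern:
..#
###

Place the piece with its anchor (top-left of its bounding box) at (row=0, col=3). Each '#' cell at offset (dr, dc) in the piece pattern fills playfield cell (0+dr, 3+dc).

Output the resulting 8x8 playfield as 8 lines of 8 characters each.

Answer: .....#..
...###..
....##..
#.......
....#...
..#.#...
.......#
#..#..##

Derivation:
Fill (0+0,3+2) = (0,5)
Fill (0+1,3+0) = (1,3)
Fill (0+1,3+1) = (1,4)
Fill (0+1,3+2) = (1,5)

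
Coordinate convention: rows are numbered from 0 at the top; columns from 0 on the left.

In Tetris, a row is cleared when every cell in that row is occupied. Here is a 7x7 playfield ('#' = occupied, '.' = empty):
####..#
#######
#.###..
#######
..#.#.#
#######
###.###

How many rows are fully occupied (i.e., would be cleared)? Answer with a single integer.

Check each row:
  row 0: 2 empty cells -> not full
  row 1: 0 empty cells -> FULL (clear)
  row 2: 3 empty cells -> not full
  row 3: 0 empty cells -> FULL (clear)
  row 4: 4 empty cells -> not full
  row 5: 0 empty cells -> FULL (clear)
  row 6: 1 empty cell -> not full
Total rows cleared: 3

Answer: 3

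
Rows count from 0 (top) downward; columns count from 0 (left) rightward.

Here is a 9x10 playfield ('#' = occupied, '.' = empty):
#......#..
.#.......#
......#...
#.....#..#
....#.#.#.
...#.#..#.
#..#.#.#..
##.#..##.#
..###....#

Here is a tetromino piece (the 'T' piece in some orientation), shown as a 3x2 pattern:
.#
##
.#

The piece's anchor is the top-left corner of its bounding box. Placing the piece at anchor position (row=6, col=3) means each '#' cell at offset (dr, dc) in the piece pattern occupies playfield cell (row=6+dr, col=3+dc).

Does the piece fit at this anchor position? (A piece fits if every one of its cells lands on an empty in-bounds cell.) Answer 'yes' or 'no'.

Check each piece cell at anchor (6, 3):
  offset (0,1) -> (6,4): empty -> OK
  offset (1,0) -> (7,3): occupied ('#') -> FAIL
  offset (1,1) -> (7,4): empty -> OK
  offset (2,1) -> (8,4): occupied ('#') -> FAIL
All cells valid: no

Answer: no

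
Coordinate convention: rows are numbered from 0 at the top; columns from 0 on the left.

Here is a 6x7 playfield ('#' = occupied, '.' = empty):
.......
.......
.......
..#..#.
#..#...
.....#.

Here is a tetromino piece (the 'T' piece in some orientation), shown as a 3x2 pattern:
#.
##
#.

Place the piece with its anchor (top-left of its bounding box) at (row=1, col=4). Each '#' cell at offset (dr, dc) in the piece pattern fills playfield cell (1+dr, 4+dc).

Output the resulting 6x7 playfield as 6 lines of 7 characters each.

Answer: .......
....#..
....##.
..#.##.
#..#...
.....#.

Derivation:
Fill (1+0,4+0) = (1,4)
Fill (1+1,4+0) = (2,4)
Fill (1+1,4+1) = (2,5)
Fill (1+2,4+0) = (3,4)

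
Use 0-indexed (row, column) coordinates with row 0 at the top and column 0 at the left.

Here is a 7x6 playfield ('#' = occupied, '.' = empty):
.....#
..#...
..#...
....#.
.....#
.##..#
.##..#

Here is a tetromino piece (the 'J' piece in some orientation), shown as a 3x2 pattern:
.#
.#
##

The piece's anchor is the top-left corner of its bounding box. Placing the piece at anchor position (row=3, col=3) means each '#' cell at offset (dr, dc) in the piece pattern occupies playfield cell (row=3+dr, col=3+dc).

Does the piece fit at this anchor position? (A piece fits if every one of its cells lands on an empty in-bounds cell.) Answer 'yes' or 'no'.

Check each piece cell at anchor (3, 3):
  offset (0,1) -> (3,4): occupied ('#') -> FAIL
  offset (1,1) -> (4,4): empty -> OK
  offset (2,0) -> (5,3): empty -> OK
  offset (2,1) -> (5,4): empty -> OK
All cells valid: no

Answer: no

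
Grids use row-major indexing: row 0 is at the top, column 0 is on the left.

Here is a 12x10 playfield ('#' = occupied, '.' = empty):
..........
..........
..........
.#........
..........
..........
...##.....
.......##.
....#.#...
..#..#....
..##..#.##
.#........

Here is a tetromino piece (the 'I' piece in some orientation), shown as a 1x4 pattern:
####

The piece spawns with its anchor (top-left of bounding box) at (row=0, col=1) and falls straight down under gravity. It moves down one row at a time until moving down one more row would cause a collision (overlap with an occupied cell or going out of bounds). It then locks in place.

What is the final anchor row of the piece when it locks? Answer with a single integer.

Answer: 2

Derivation:
Spawn at (row=0, col=1). Try each row:
  row 0: fits
  row 1: fits
  row 2: fits
  row 3: blocked -> lock at row 2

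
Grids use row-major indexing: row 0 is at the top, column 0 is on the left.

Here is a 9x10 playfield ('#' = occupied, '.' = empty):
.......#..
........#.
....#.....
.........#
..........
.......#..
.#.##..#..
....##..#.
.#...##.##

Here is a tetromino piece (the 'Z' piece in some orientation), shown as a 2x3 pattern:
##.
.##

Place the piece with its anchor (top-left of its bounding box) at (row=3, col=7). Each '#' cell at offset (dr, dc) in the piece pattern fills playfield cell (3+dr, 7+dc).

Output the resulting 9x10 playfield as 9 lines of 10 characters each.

Fill (3+0,7+0) = (3,7)
Fill (3+0,7+1) = (3,8)
Fill (3+1,7+1) = (4,8)
Fill (3+1,7+2) = (4,9)

Answer: .......#..
........#.
....#.....
.......###
........##
.......#..
.#.##..#..
....##..#.
.#...##.##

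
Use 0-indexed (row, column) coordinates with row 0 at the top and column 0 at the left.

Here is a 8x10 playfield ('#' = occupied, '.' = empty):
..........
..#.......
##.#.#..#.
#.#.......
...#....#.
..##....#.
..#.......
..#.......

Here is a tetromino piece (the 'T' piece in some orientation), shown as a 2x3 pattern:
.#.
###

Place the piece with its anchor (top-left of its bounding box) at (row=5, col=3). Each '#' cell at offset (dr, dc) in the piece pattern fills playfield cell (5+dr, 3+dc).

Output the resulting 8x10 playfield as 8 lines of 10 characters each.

Fill (5+0,3+1) = (5,4)
Fill (5+1,3+0) = (6,3)
Fill (5+1,3+1) = (6,4)
Fill (5+1,3+2) = (6,5)

Answer: ..........
..#.......
##.#.#..#.
#.#.......
...#....#.
..###...#.
..####....
..#.......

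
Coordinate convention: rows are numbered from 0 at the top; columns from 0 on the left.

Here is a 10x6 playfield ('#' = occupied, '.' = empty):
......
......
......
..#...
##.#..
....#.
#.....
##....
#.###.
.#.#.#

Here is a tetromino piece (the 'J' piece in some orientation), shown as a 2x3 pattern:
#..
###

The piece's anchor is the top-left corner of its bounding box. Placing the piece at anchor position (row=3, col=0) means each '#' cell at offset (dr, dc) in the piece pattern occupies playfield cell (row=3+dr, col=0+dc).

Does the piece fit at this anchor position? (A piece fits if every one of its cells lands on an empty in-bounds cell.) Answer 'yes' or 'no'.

Check each piece cell at anchor (3, 0):
  offset (0,0) -> (3,0): empty -> OK
  offset (1,0) -> (4,0): occupied ('#') -> FAIL
  offset (1,1) -> (4,1): occupied ('#') -> FAIL
  offset (1,2) -> (4,2): empty -> OK
All cells valid: no

Answer: no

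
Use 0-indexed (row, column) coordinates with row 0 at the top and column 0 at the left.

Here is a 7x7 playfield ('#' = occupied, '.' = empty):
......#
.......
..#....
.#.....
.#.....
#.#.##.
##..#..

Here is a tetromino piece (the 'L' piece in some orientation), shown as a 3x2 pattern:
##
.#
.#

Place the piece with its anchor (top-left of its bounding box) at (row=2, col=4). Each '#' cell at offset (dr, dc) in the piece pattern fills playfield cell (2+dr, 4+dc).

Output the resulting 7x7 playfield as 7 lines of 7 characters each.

Fill (2+0,4+0) = (2,4)
Fill (2+0,4+1) = (2,5)
Fill (2+1,4+1) = (3,5)
Fill (2+2,4+1) = (4,5)

Answer: ......#
.......
..#.##.
.#...#.
.#...#.
#.#.##.
##..#..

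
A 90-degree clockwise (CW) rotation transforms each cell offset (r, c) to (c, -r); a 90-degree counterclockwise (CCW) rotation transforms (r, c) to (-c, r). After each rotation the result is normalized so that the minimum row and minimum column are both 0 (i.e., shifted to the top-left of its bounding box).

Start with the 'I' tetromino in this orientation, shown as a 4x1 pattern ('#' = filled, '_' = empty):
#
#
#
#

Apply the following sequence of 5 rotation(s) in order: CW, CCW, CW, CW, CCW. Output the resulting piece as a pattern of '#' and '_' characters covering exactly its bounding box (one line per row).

Start:
#
#
#
#
After rotation 1 (CW):
####
After rotation 2 (CCW):
#
#
#
#
After rotation 3 (CW):
####
After rotation 4 (CW):
#
#
#
#
After rotation 5 (CCW):
####

Answer: ####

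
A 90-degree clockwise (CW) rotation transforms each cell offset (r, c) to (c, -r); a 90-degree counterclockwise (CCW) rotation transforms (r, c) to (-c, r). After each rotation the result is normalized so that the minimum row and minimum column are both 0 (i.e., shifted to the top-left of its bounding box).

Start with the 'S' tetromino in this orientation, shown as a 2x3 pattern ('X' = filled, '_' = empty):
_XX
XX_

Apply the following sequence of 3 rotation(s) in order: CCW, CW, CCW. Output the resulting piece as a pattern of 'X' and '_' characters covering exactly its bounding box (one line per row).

Answer: X_
XX
_X

Derivation:
Start:
_XX
XX_
After rotation 1 (CCW):
X_
XX
_X
After rotation 2 (CW):
_XX
XX_
After rotation 3 (CCW):
X_
XX
_X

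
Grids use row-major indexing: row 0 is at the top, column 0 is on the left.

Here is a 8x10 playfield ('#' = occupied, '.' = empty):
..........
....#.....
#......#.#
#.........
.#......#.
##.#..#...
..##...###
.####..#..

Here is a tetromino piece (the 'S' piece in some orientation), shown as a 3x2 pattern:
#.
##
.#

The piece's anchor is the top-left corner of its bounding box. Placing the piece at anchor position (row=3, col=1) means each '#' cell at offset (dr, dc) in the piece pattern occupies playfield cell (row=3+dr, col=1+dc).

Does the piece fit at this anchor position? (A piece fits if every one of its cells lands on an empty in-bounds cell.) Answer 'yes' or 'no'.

Answer: no

Derivation:
Check each piece cell at anchor (3, 1):
  offset (0,0) -> (3,1): empty -> OK
  offset (1,0) -> (4,1): occupied ('#') -> FAIL
  offset (1,1) -> (4,2): empty -> OK
  offset (2,1) -> (5,2): empty -> OK
All cells valid: no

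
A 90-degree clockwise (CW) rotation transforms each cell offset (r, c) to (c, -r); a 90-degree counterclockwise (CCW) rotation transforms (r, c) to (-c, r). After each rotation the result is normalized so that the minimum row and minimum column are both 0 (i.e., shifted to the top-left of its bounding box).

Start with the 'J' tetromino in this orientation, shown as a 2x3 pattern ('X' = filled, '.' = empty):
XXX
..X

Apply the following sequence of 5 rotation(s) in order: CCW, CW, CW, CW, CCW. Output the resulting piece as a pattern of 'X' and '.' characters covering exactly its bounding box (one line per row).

Start:
XXX
..X
After rotation 1 (CCW):
XX
X.
X.
After rotation 2 (CW):
XXX
..X
After rotation 3 (CW):
.X
.X
XX
After rotation 4 (CW):
X..
XXX
After rotation 5 (CCW):
.X
.X
XX

Answer: .X
.X
XX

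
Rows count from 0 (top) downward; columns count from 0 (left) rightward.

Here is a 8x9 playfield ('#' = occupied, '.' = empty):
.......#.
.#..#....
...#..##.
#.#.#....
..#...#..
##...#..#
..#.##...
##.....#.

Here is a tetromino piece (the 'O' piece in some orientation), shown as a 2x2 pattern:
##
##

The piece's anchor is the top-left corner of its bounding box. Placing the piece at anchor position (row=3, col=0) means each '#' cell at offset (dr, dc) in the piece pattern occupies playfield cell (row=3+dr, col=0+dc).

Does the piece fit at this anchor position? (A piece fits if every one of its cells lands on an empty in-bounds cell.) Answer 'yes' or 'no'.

Answer: no

Derivation:
Check each piece cell at anchor (3, 0):
  offset (0,0) -> (3,0): occupied ('#') -> FAIL
  offset (0,1) -> (3,1): empty -> OK
  offset (1,0) -> (4,0): empty -> OK
  offset (1,1) -> (4,1): empty -> OK
All cells valid: no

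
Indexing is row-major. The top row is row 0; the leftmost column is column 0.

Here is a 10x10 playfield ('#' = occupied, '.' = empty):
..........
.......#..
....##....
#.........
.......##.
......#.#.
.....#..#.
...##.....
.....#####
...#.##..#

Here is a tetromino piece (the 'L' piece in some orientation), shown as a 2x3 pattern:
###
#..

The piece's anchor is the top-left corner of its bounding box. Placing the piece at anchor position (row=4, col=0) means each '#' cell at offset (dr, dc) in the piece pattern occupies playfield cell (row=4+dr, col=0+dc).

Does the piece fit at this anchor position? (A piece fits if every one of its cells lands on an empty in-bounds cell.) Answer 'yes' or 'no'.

Check each piece cell at anchor (4, 0):
  offset (0,0) -> (4,0): empty -> OK
  offset (0,1) -> (4,1): empty -> OK
  offset (0,2) -> (4,2): empty -> OK
  offset (1,0) -> (5,0): empty -> OK
All cells valid: yes

Answer: yes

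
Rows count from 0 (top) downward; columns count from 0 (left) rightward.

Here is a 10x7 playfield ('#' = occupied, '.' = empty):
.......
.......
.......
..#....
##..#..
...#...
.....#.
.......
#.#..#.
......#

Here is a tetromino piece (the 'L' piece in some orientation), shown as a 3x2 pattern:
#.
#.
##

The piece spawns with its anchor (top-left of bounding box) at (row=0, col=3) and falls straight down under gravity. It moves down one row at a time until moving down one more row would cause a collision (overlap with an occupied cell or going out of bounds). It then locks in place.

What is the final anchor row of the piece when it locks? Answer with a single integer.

Answer: 1

Derivation:
Spawn at (row=0, col=3). Try each row:
  row 0: fits
  row 1: fits
  row 2: blocked -> lock at row 1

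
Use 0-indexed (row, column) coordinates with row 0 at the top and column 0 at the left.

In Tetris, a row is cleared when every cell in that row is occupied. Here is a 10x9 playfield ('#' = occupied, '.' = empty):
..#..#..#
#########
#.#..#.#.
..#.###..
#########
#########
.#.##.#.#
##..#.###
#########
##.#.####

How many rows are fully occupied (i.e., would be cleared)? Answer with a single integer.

Check each row:
  row 0: 6 empty cells -> not full
  row 1: 0 empty cells -> FULL (clear)
  row 2: 5 empty cells -> not full
  row 3: 5 empty cells -> not full
  row 4: 0 empty cells -> FULL (clear)
  row 5: 0 empty cells -> FULL (clear)
  row 6: 4 empty cells -> not full
  row 7: 3 empty cells -> not full
  row 8: 0 empty cells -> FULL (clear)
  row 9: 2 empty cells -> not full
Total rows cleared: 4

Answer: 4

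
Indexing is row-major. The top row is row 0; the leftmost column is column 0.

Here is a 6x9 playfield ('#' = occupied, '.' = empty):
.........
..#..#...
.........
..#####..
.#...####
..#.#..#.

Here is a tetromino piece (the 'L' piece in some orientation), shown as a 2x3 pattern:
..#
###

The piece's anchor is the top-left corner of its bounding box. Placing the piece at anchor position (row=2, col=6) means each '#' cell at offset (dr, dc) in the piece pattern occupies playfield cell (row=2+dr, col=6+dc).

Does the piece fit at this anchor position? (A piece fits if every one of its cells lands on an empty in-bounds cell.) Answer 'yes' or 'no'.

Answer: no

Derivation:
Check each piece cell at anchor (2, 6):
  offset (0,2) -> (2,8): empty -> OK
  offset (1,0) -> (3,6): occupied ('#') -> FAIL
  offset (1,1) -> (3,7): empty -> OK
  offset (1,2) -> (3,8): empty -> OK
All cells valid: no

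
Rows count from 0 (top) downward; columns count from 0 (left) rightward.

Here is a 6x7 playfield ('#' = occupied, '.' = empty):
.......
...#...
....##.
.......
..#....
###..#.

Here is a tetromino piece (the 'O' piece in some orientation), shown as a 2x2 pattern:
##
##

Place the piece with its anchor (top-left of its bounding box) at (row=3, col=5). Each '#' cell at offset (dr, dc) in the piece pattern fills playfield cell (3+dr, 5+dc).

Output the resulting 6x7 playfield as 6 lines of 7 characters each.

Answer: .......
...#...
....##.
.....##
..#..##
###..#.

Derivation:
Fill (3+0,5+0) = (3,5)
Fill (3+0,5+1) = (3,6)
Fill (3+1,5+0) = (4,5)
Fill (3+1,5+1) = (4,6)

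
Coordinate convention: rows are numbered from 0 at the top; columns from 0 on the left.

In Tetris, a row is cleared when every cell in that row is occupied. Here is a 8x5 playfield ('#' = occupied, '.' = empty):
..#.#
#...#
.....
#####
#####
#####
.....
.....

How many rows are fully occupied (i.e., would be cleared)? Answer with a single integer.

Answer: 3

Derivation:
Check each row:
  row 0: 3 empty cells -> not full
  row 1: 3 empty cells -> not full
  row 2: 5 empty cells -> not full
  row 3: 0 empty cells -> FULL (clear)
  row 4: 0 empty cells -> FULL (clear)
  row 5: 0 empty cells -> FULL (clear)
  row 6: 5 empty cells -> not full
  row 7: 5 empty cells -> not full
Total rows cleared: 3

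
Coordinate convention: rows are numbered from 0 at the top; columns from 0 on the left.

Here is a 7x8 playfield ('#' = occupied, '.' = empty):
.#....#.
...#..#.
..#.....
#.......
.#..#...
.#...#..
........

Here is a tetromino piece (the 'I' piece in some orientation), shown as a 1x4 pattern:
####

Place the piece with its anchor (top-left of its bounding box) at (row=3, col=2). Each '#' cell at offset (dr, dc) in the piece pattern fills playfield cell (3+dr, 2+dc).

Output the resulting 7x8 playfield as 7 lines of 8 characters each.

Fill (3+0,2+0) = (3,2)
Fill (3+0,2+1) = (3,3)
Fill (3+0,2+2) = (3,4)
Fill (3+0,2+3) = (3,5)

Answer: .#....#.
...#..#.
..#.....
#.####..
.#..#...
.#...#..
........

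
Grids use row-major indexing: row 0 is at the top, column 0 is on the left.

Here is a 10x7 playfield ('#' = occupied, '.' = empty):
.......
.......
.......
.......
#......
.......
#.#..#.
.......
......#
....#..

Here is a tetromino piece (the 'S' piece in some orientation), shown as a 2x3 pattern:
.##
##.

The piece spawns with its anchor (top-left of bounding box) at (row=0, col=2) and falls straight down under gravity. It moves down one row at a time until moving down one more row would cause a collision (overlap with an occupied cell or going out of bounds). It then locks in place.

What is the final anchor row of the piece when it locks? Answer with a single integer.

Spawn at (row=0, col=2). Try each row:
  row 0: fits
  row 1: fits
  row 2: fits
  row 3: fits
  row 4: fits
  row 5: blocked -> lock at row 4

Answer: 4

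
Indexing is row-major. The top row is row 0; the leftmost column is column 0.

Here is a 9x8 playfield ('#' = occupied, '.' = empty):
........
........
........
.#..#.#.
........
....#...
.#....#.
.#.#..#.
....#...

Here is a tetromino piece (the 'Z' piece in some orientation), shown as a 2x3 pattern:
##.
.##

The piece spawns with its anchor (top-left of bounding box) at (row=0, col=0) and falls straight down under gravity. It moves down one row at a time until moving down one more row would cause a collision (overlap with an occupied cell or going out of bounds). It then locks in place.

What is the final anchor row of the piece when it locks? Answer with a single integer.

Spawn at (row=0, col=0). Try each row:
  row 0: fits
  row 1: fits
  row 2: blocked -> lock at row 1

Answer: 1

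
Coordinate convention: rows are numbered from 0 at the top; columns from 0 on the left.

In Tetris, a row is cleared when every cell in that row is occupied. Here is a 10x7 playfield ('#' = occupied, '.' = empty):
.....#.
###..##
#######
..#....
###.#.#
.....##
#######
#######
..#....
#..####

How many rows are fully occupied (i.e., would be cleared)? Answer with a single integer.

Check each row:
  row 0: 6 empty cells -> not full
  row 1: 2 empty cells -> not full
  row 2: 0 empty cells -> FULL (clear)
  row 3: 6 empty cells -> not full
  row 4: 2 empty cells -> not full
  row 5: 5 empty cells -> not full
  row 6: 0 empty cells -> FULL (clear)
  row 7: 0 empty cells -> FULL (clear)
  row 8: 6 empty cells -> not full
  row 9: 2 empty cells -> not full
Total rows cleared: 3

Answer: 3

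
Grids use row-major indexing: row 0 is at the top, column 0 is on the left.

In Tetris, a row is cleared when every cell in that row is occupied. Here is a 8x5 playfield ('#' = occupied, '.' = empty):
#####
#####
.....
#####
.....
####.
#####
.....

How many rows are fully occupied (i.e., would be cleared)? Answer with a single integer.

Check each row:
  row 0: 0 empty cells -> FULL (clear)
  row 1: 0 empty cells -> FULL (clear)
  row 2: 5 empty cells -> not full
  row 3: 0 empty cells -> FULL (clear)
  row 4: 5 empty cells -> not full
  row 5: 1 empty cell -> not full
  row 6: 0 empty cells -> FULL (clear)
  row 7: 5 empty cells -> not full
Total rows cleared: 4

Answer: 4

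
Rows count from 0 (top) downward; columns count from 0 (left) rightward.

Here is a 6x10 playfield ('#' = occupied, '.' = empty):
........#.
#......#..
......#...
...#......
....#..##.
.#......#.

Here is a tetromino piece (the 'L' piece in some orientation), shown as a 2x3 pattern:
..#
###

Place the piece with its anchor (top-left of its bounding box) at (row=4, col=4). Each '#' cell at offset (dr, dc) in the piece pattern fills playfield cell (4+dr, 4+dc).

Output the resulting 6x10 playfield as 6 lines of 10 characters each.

Answer: ........#.
#......#..
......#...
...#......
....#.###.
.#..###.#.

Derivation:
Fill (4+0,4+2) = (4,6)
Fill (4+1,4+0) = (5,4)
Fill (4+1,4+1) = (5,5)
Fill (4+1,4+2) = (5,6)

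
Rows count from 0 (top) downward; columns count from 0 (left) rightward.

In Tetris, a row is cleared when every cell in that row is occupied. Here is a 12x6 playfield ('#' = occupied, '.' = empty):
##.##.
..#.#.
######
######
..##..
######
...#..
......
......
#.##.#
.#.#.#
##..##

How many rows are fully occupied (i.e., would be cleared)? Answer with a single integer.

Check each row:
  row 0: 2 empty cells -> not full
  row 1: 4 empty cells -> not full
  row 2: 0 empty cells -> FULL (clear)
  row 3: 0 empty cells -> FULL (clear)
  row 4: 4 empty cells -> not full
  row 5: 0 empty cells -> FULL (clear)
  row 6: 5 empty cells -> not full
  row 7: 6 empty cells -> not full
  row 8: 6 empty cells -> not full
  row 9: 2 empty cells -> not full
  row 10: 3 empty cells -> not full
  row 11: 2 empty cells -> not full
Total rows cleared: 3

Answer: 3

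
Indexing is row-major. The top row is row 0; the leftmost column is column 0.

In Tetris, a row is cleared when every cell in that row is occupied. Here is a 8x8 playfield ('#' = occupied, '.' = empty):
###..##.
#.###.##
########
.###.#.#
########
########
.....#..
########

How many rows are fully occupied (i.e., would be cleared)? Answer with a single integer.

Check each row:
  row 0: 3 empty cells -> not full
  row 1: 2 empty cells -> not full
  row 2: 0 empty cells -> FULL (clear)
  row 3: 3 empty cells -> not full
  row 4: 0 empty cells -> FULL (clear)
  row 5: 0 empty cells -> FULL (clear)
  row 6: 7 empty cells -> not full
  row 7: 0 empty cells -> FULL (clear)
Total rows cleared: 4

Answer: 4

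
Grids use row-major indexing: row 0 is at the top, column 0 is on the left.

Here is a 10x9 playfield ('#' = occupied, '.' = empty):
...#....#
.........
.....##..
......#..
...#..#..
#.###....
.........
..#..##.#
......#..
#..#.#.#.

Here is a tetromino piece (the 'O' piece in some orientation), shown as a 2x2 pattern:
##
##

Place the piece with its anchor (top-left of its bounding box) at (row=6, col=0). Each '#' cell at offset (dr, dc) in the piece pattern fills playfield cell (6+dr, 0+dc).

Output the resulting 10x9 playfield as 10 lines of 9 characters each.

Answer: ...#....#
.........
.....##..
......#..
...#..#..
#.###....
##.......
###..##.#
......#..
#..#.#.#.

Derivation:
Fill (6+0,0+0) = (6,0)
Fill (6+0,0+1) = (6,1)
Fill (6+1,0+0) = (7,0)
Fill (6+1,0+1) = (7,1)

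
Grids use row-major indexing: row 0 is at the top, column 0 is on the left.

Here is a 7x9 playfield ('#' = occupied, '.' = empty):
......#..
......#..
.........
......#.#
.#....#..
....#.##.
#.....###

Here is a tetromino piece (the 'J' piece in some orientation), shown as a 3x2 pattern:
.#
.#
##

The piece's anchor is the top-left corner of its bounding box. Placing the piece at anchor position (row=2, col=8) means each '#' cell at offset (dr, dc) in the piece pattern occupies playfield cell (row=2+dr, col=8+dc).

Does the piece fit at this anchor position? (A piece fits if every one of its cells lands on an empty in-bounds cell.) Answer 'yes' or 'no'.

Answer: no

Derivation:
Check each piece cell at anchor (2, 8):
  offset (0,1) -> (2,9): out of bounds -> FAIL
  offset (1,1) -> (3,9): out of bounds -> FAIL
  offset (2,0) -> (4,8): empty -> OK
  offset (2,1) -> (4,9): out of bounds -> FAIL
All cells valid: no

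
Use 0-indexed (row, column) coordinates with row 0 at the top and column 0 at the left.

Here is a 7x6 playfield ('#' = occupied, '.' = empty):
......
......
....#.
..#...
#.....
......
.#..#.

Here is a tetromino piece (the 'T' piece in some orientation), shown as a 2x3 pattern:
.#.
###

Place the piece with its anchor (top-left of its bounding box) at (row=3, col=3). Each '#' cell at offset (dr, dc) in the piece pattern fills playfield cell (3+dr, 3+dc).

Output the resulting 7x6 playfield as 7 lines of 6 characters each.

Answer: ......
......
....#.
..#.#.
#..###
......
.#..#.

Derivation:
Fill (3+0,3+1) = (3,4)
Fill (3+1,3+0) = (4,3)
Fill (3+1,3+1) = (4,4)
Fill (3+1,3+2) = (4,5)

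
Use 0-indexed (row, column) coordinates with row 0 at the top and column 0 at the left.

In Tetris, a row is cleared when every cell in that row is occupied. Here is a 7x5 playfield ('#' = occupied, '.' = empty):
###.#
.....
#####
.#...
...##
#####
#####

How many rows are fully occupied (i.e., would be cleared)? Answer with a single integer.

Answer: 3

Derivation:
Check each row:
  row 0: 1 empty cell -> not full
  row 1: 5 empty cells -> not full
  row 2: 0 empty cells -> FULL (clear)
  row 3: 4 empty cells -> not full
  row 4: 3 empty cells -> not full
  row 5: 0 empty cells -> FULL (clear)
  row 6: 0 empty cells -> FULL (clear)
Total rows cleared: 3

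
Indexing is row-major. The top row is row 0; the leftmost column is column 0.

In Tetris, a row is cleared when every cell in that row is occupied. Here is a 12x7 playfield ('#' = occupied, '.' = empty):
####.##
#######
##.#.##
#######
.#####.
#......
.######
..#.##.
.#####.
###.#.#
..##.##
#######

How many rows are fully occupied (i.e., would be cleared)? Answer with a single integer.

Answer: 3

Derivation:
Check each row:
  row 0: 1 empty cell -> not full
  row 1: 0 empty cells -> FULL (clear)
  row 2: 2 empty cells -> not full
  row 3: 0 empty cells -> FULL (clear)
  row 4: 2 empty cells -> not full
  row 5: 6 empty cells -> not full
  row 6: 1 empty cell -> not full
  row 7: 4 empty cells -> not full
  row 8: 2 empty cells -> not full
  row 9: 2 empty cells -> not full
  row 10: 3 empty cells -> not full
  row 11: 0 empty cells -> FULL (clear)
Total rows cleared: 3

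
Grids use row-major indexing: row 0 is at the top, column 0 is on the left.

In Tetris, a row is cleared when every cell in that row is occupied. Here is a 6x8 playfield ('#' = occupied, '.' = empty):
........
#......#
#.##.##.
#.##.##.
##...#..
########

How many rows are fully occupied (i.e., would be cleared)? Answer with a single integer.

Check each row:
  row 0: 8 empty cells -> not full
  row 1: 6 empty cells -> not full
  row 2: 3 empty cells -> not full
  row 3: 3 empty cells -> not full
  row 4: 5 empty cells -> not full
  row 5: 0 empty cells -> FULL (clear)
Total rows cleared: 1

Answer: 1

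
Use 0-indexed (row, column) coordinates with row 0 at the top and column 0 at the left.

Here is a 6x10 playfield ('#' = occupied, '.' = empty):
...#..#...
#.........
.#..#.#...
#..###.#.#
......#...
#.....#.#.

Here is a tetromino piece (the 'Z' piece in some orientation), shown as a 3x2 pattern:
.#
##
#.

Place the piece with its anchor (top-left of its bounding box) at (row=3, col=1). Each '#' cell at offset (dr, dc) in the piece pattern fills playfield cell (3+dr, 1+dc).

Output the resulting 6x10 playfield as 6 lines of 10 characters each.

Answer: ...#..#...
#.........
.#..#.#...
#.####.#.#
.##...#...
##....#.#.

Derivation:
Fill (3+0,1+1) = (3,2)
Fill (3+1,1+0) = (4,1)
Fill (3+1,1+1) = (4,2)
Fill (3+2,1+0) = (5,1)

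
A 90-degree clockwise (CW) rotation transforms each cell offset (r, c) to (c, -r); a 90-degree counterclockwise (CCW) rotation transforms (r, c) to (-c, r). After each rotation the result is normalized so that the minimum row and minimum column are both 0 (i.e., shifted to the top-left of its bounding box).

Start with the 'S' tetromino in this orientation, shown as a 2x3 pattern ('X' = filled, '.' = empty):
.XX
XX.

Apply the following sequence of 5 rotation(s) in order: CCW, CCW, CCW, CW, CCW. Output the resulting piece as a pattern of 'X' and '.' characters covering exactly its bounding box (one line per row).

Answer: X.
XX
.X

Derivation:
Start:
.XX
XX.
After rotation 1 (CCW):
X.
XX
.X
After rotation 2 (CCW):
.XX
XX.
After rotation 3 (CCW):
X.
XX
.X
After rotation 4 (CW):
.XX
XX.
After rotation 5 (CCW):
X.
XX
.X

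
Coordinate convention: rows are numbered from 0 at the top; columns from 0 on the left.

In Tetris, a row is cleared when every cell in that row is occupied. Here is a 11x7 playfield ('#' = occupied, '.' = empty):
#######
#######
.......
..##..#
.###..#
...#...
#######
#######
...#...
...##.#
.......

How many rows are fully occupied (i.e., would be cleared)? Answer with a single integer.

Answer: 4

Derivation:
Check each row:
  row 0: 0 empty cells -> FULL (clear)
  row 1: 0 empty cells -> FULL (clear)
  row 2: 7 empty cells -> not full
  row 3: 4 empty cells -> not full
  row 4: 3 empty cells -> not full
  row 5: 6 empty cells -> not full
  row 6: 0 empty cells -> FULL (clear)
  row 7: 0 empty cells -> FULL (clear)
  row 8: 6 empty cells -> not full
  row 9: 4 empty cells -> not full
  row 10: 7 empty cells -> not full
Total rows cleared: 4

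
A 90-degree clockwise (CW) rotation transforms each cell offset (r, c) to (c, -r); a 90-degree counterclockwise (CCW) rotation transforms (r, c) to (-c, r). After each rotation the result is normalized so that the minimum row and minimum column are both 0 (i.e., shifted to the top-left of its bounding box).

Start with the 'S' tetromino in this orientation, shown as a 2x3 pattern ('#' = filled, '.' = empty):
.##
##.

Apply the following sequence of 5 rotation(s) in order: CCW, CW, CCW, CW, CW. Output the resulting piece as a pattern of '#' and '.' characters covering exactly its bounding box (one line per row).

Answer: #.
##
.#

Derivation:
Start:
.##
##.
After rotation 1 (CCW):
#.
##
.#
After rotation 2 (CW):
.##
##.
After rotation 3 (CCW):
#.
##
.#
After rotation 4 (CW):
.##
##.
After rotation 5 (CW):
#.
##
.#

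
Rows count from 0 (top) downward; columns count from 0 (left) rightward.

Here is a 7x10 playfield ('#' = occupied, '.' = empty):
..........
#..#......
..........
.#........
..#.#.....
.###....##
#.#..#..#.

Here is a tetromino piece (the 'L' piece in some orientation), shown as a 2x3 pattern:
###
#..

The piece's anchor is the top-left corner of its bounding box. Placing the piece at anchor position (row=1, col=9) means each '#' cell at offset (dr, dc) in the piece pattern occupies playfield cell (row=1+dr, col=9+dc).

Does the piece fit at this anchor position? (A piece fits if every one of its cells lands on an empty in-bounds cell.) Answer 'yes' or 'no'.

Check each piece cell at anchor (1, 9):
  offset (0,0) -> (1,9): empty -> OK
  offset (0,1) -> (1,10): out of bounds -> FAIL
  offset (0,2) -> (1,11): out of bounds -> FAIL
  offset (1,0) -> (2,9): empty -> OK
All cells valid: no

Answer: no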